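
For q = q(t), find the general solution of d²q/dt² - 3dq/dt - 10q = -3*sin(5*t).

q = -9*cos(5*t)/290 + 21*sin(5*t)/290 + C1*exp(-2*t) + C2*exp(5*t)

Characteristic equation r² - 3r - 10 = 0 factors as (r + 2)(r - 5) = 0, so r = -2, 5.
Hence q_h = C1*exp(-2*t) + C2*exp(5*t).
Try q_p = A*cos(5*t) + B*sin(5*t). Substituting and equating the coefficients of cos(5t) and sin(5t) gives A = -9/290, B = 21/290, so q_p = -9*cos(5*t)/290 + 21*sin(5*t)/290.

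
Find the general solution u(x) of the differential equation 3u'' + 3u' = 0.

u = C2 + C1*exp(-x)

Divide through by 3: u'' + u' = 0.
Characteristic equation r² + r = 0 factors as (r + 1)r = 0, so r = -1, 0.
Hence u_h = C1*exp(-x) + C2.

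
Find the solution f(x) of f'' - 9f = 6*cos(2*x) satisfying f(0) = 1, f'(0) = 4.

Characteristic equation r² - 9 = 0 factors as (r + 3)(r - 3) = 0, so r = -3, 3.
Hence f_h = C1*exp(-3*x) + C2*exp(3*x).
Try f_p = A*cos(2*x) + B*sin(2*x). Substituting and equating the coefficients of cos(2x) and sin(2x) gives A = -6/13, B = 0, so f_p = -6*cos(2*x)/13.
General solution: f = -6*cos(2*x)/13 + C1*exp(-3*x) + C2*exp(3*x).
Apply the initial conditions: f(0) = -6/13 + C1 + C2 = 1 and f'(0) = -3*C1 + 3*C2 = 4. Solving gives C1 = 5/78, C2 = 109/78.

f = -6*cos(2*x)/13 + 5*exp(-3*x)/78 + 109*exp(3*x)/78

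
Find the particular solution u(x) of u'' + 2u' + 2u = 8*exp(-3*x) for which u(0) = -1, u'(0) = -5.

Characteristic equation r² + 2r + 2 = 0 has discriminant (2)² - 4·(2) = -4 < 0, so r = -1 ± i.
Hence u_h = C1*cos(x)*exp(-x) + C2*exp(-x)*sin(x).
Try u_p = A*exp(-3*x). Substituting into the equation and dividing by exp(-3*x) gives A = 8/5, so u_p = 8*exp(-3*x)/5.
General solution: u = 8*exp(-3*x)/5 + C1*cos(x)*exp(-x) + C2*exp(-x)*sin(x).
Apply the initial conditions: u(0) = 8/5 + C1 = -1 and u'(0) = -24/5 + C2 - C1 = -5. Solving gives C1 = -13/5, C2 = -14/5.

u = 8*exp(-3*x)/5 - 14*exp(-x)*sin(x)/5 - 13*cos(x)*exp(-x)/5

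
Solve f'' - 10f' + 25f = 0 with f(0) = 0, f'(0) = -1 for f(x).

Characteristic equation r² - 10r + 25 = 0 has discriminant (-10)² - 4·(25) = 0, so r = 5 is a repeated root.
Hence f_h = (C1 + C2*x)*exp(5*x).
Apply the initial conditions: f(0) = C1 = 0 and f'(0) = C2 + 5*C1 = -1. Solving gives C1 = 0, C2 = -1.

f = -x*exp(5*x)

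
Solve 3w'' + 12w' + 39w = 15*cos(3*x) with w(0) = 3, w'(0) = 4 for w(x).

w = cos(3*x)/8 + 3*sin(3*x)/8 + 23*cos(3*x)*exp(-2*x)/8 + 23*exp(-2*x)*sin(3*x)/8

Divide through by 3: w'' + 4w' + 13w = 5*cos(3*x).
Characteristic equation r² + 4r + 13 = 0 has discriminant (4)² - 4·(13) = -36 < 0, so r = -2 ± 3i.
Hence w_h = C1*cos(3*x)*exp(-2*x) + C2*exp(-2*x)*sin(3*x).
Try w_p = A*cos(3*x) + B*sin(3*x). Substituting and equating the coefficients of cos(3x) and sin(3x) gives A = 1/8, B = 3/8, so w_p = cos(3*x)/8 + 3*sin(3*x)/8.
General solution: w = cos(3*x)/8 + 3*sin(3*x)/8 + C1*cos(3*x)*exp(-2*x) + C2*exp(-2*x)*sin(3*x).
Apply the initial conditions: w(0) = 1/8 + C1 = 3 and w'(0) = 9/8 - 2*C1 + 3*C2 = 4. Solving gives C1 = 23/8, C2 = 23/8.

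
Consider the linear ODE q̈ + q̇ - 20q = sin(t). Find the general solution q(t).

q = -21*sin(t)/442 - cos(t)/442 + C1*exp(4*t) + C2*exp(-5*t)

Characteristic equation r² + r - 20 = 0 factors as (r - 4)(r + 5) = 0, so r = 4, -5.
Hence q_h = C1*exp(4*t) + C2*exp(-5*t).
Try q_p = A*cos(t) + B*sin(t). Substituting and equating the coefficients of cos(t) and sin(t) gives A = -1/442, B = -21/442, so q_p = -21*sin(t)/442 - cos(t)/442.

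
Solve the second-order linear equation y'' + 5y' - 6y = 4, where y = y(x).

Characteristic equation r² + 5r - 6 = 0 factors as (r + 6)(r - 1) = 0, so r = -6, 1.
Hence y_h = C1*exp(-6*x) + C2*exp(x).
For the particular solution try y_p = A0. Substituting and matching coefficients of each power of x gives A0 = -2/3, so y_p = -2/3.

y = -2/3 + C1*exp(-6*x) + C2*exp(x)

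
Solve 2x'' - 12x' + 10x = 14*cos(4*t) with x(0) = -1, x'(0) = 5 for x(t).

Divide through by 2: x'' - 6x' + 5x = 7*cos(4*t).
Characteristic equation r² - 6r + 5 = 0 factors as (r - 5)(r - 1) = 0, so r = 5, 1.
Hence x_h = C1*exp(5*t) + C2*exp(t).
Try x_p = A*cos(4*t) + B*sin(4*t). Substituting and equating the coefficients of cos(4t) and sin(4t) gives A = -77/697, B = -168/697, so x_p = -168*sin(4*t)/697 - 77*cos(4*t)/697.
General solution: x = -168*sin(4*t)/697 - 77*cos(4*t)/697 + C1*exp(5*t) + C2*exp(t).
Apply the initial conditions: x(0) = -77/697 + C1 + C2 = -1 and x'(0) = -672/697 + C2 + 5*C1 = 5. Solving gives C1 = 281/164, C2 = -177/68.

x = -177*exp(t)/68 - 168*sin(4*t)/697 - 77*cos(4*t)/697 + 281*exp(5*t)/164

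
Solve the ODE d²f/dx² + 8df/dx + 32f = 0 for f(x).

f = C1*cos(4*x)*exp(-4*x) + C2*exp(-4*x)*sin(4*x)

Characteristic equation r² + 8r + 32 = 0 has discriminant (8)² - 4·(32) = -64 < 0, so r = -4 ± 4i.
Hence f_h = C1*cos(4*x)*exp(-4*x) + C2*exp(-4*x)*sin(4*x).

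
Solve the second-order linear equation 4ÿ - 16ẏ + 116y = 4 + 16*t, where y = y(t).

Divide through by 4: y'' - 4y' + 29y = 1 + 4*t.
Characteristic equation r² - 4r + 29 = 0 has discriminant (-4)² - 4·(29) = -100 < 0, so r = 2 ± 5i.
Hence y_h = C1*cos(5*t)*exp(2*t) + C2*exp(2*t)*sin(5*t).
For the particular solution try y_p = A0 + A1*t. Substituting and matching coefficients of each power of t gives A0 = 45/841, A1 = 4/29, so y_p = 45/841 + 4*t/29.

y = 45/841 + 4*t/29 + C1*cos(5*t)*exp(2*t) + C2*exp(2*t)*sin(5*t)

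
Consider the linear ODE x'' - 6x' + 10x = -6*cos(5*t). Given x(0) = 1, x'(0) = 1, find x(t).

x = 2*cos(5*t)/25 + 4*sin(5*t)/25 - 64*exp(3*t)*sin(t)/25 + 23*cos(t)*exp(3*t)/25

Characteristic equation r² - 6r + 10 = 0 has discriminant (-6)² - 4·(10) = -4 < 0, so r = 3 ± i.
Hence x_h = C1*cos(t)*exp(3*t) + C2*exp(3*t)*sin(t).
Try x_p = A*cos(5*t) + B*sin(5*t). Substituting and equating the coefficients of cos(5t) and sin(5t) gives A = 2/25, B = 4/25, so x_p = 2*cos(5*t)/25 + 4*sin(5*t)/25.
General solution: x = 2*cos(5*t)/25 + 4*sin(5*t)/25 + C1*cos(t)*exp(3*t) + C2*exp(3*t)*sin(t).
Apply the initial conditions: x(0) = 2/25 + C1 = 1 and x'(0) = 4/5 + C2 + 3*C1 = 1. Solving gives C1 = 23/25, C2 = -64/25.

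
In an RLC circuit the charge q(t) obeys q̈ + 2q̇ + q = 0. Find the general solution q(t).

q = C1*exp(-t) + C2*t*exp(-t)

Characteristic equation r² + 2r + 1 = 0 has discriminant (2)² - 4·(1) = 0, so r = -1 is a repeated root.
Hence q_h = (C1 + C2*t)*exp(-t).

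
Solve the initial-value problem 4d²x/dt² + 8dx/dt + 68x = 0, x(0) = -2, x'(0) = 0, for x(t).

Divide through by 4: x'' + 2x' + 17x = 0.
Characteristic equation r² + 2r + 17 = 0 has discriminant (2)² - 4·(17) = -64 < 0, so r = -1 ± 4i.
Hence x_h = C1*cos(4*t)*exp(-t) + C2*exp(-t)*sin(4*t).
Apply the initial conditions: x(0) = C1 = -2 and x'(0) = -C1 + 4*C2 = 0. Solving gives C1 = -2, C2 = -1/2.

x = -2*cos(4*t)*exp(-t) - exp(-t)*sin(4*t)/2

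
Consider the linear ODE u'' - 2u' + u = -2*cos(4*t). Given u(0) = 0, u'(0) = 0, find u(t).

Characteristic equation r² - 2r + 1 = 0 has discriminant (-2)² - 4·(1) = 0, so r = 1 is a repeated root.
Hence u_h = (C1 + C2*t)*exp(t).
Try u_p = A*cos(4*t) + B*sin(4*t). Substituting and equating the coefficients of cos(4t) and sin(4t) gives A = 30/289, B = 16/289, so u_p = 16*sin(4*t)/289 + 30*cos(4*t)/289.
General solution: u = 16*sin(4*t)/289 + 30*cos(4*t)/289 + C1*exp(t) + C2*t*exp(t).
Apply the initial conditions: u(0) = 30/289 + C1 = 0 and u'(0) = 64/289 + C1 + C2 = 0. Solving gives C1 = -30/289, C2 = -2/17.

u = -30*exp(t)/289 + 16*sin(4*t)/289 + 30*cos(4*t)/289 - 2*t*exp(t)/17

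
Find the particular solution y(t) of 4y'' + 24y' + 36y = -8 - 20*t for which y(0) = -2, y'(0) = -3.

Divide through by 4: y'' + 6y' + 9y = -2 - 5*t.
Characteristic equation r² + 6r + 9 = 0 has discriminant (6)² - 4·(9) = 0, so r = -3 is a repeated root.
Hence y_h = (C1 + C2*t)*exp(-3*t).
For the particular solution try y_p = A0 + A1*t. Substituting and matching coefficients of each power of t gives A0 = 4/27, A1 = -5/9, so y_p = 4/27 - 5*t/9.
General solution: y = 4/27 - 5*t/9 + C1*exp(-3*t) + C2*t*exp(-3*t).
Apply the initial conditions: y(0) = 4/27 + C1 = -2 and y'(0) = -5/9 + C2 - 3*C1 = -3. Solving gives C1 = -58/27, C2 = -80/9.

y = 4/27 - 58*exp(-3*t)/27 - 5*t/9 - 80*t*exp(-3*t)/9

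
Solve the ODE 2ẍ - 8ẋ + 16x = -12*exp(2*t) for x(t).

x = -3*exp(2*t)/2 + C1*cos(2*t)*exp(2*t) + C2*exp(2*t)*sin(2*t)

Divide through by 2: x'' - 4x' + 8x = -6*exp(2*t).
Characteristic equation r² - 4r + 8 = 0 has discriminant (-4)² - 4·(8) = -16 < 0, so r = 2 ± 2i.
Hence x_h = C1*cos(2*t)*exp(2*t) + C2*exp(2*t)*sin(2*t).
Try x_p = A*exp(2*t). Substituting into the equation and dividing by exp(2*t) gives A = -3/2, so x_p = -3*exp(2*t)/2.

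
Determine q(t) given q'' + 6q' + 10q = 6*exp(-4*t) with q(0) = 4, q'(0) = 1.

q = 3*exp(-4*t) + cos(t)*exp(-3*t) + 16*exp(-3*t)*sin(t)

Characteristic equation r² + 6r + 10 = 0 has discriminant (6)² - 4·(10) = -4 < 0, so r = -3 ± i.
Hence q_h = C1*cos(t)*exp(-3*t) + C2*exp(-3*t)*sin(t).
Try q_p = A*exp(-4*t). Substituting into the equation and dividing by exp(-4*t) gives A = 3, so q_p = 3*exp(-4*t).
General solution: q = 3*exp(-4*t) + C1*cos(t)*exp(-3*t) + C2*exp(-3*t)*sin(t).
Apply the initial conditions: q(0) = 3 + C1 = 4 and q'(0) = -12 + C2 - 3*C1 = 1. Solving gives C1 = 1, C2 = 16.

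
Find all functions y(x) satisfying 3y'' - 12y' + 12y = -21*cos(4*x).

y = 7*sin(4*x)/25 + 21*cos(4*x)/100 + C1*exp(2*x) + C2*x*exp(2*x)

Divide through by 3: y'' - 4y' + 4y = -7*cos(4*x).
Characteristic equation r² - 4r + 4 = 0 has discriminant (-4)² - 4·(4) = 0, so r = 2 is a repeated root.
Hence y_h = (C1 + C2*x)*exp(2*x).
Try y_p = A*cos(4*x) + B*sin(4*x). Substituting and equating the coefficients of cos(4x) and sin(4x) gives A = 21/100, B = 7/25, so y_p = 7*sin(4*x)/25 + 21*cos(4*x)/100.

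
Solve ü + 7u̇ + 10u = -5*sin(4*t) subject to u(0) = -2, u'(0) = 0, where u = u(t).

u = -11*exp(-2*t)/3 + 3*sin(4*t)/82 + 7*cos(4*t)/41 + 184*exp(-5*t)/123

Characteristic equation r² + 7r + 10 = 0 factors as (r + 5)(r + 2) = 0, so r = -5, -2.
Hence u_h = C1*exp(-5*t) + C2*exp(-2*t).
Try u_p = A*cos(4*t) + B*sin(4*t). Substituting and equating the coefficients of cos(4t) and sin(4t) gives A = 7/41, B = 3/82, so u_p = 3*sin(4*t)/82 + 7*cos(4*t)/41.
General solution: u = 3*sin(4*t)/82 + 7*cos(4*t)/41 + C1*exp(-5*t) + C2*exp(-2*t).
Apply the initial conditions: u(0) = 7/41 + C1 + C2 = -2 and u'(0) = 6/41 - 5*C1 - 2*C2 = 0. Solving gives C1 = 184/123, C2 = -11/3.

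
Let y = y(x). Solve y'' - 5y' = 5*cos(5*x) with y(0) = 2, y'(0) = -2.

y = 12/5 - 3*exp(5*x)/10 - cos(5*x)/10 - sin(5*x)/10

Characteristic equation r² - 5r = 0 factors as (r - 5)r = 0, so r = 5, 0.
Hence y_h = C1*exp(5*x) + C2.
Try y_p = A*cos(5*x) + B*sin(5*x). Substituting and equating the coefficients of cos(5x) and sin(5x) gives A = -1/10, B = -1/10, so y_p = -cos(5*x)/10 - sin(5*x)/10.
General solution: y = C2 - cos(5*x)/10 - sin(5*x)/10 + C1*exp(5*x).
Apply the initial conditions: y(0) = -1/10 + C1 + C2 = 2 and y'(0) = -1/2 + 5*C1 = -2. Solving gives C1 = -3/10, C2 = 12/5.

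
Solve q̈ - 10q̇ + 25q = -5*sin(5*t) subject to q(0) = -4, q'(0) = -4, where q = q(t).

q = -39*exp(5*t)/10 - cos(5*t)/10 + 31*t*exp(5*t)/2

Characteristic equation r² - 10r + 25 = 0 has discriminant (-10)² - 4·(25) = 0, so r = 5 is a repeated root.
Hence q_h = (C1 + C2*t)*exp(5*t).
Try q_p = A*cos(5*t) + B*sin(5*t). Substituting and equating the coefficients of cos(5t) and sin(5t) gives A = -1/10, B = 0, so q_p = -cos(5*t)/10.
General solution: q = -cos(5*t)/10 + C1*exp(5*t) + C2*t*exp(5*t).
Apply the initial conditions: q(0) = -1/10 + C1 = -4 and q'(0) = C2 + 5*C1 = -4. Solving gives C1 = -39/10, C2 = 31/2.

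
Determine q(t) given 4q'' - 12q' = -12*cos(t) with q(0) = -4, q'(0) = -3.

Divide through by 4: q'' - 3q' = -3*cos(t).
Characteristic equation r² - 3r = 0 factors as (r - 3)r = 0, so r = 3, 0.
Hence q_h = C1*exp(3*t) + C2.
Try q_p = A*cos(t) + B*sin(t). Substituting and equating the coefficients of cos(t) and sin(t) gives A = 3/10, B = 9/10, so q_p = 3*cos(t)/10 + 9*sin(t)/10.
General solution: q = C2 + 3*cos(t)/10 + 9*sin(t)/10 + C1*exp(3*t).
Apply the initial conditions: q(0) = 3/10 + C1 + C2 = -4 and q'(0) = 9/10 + 3*C1 = -3. Solving gives C1 = -13/10, C2 = -3.

q = -3 - 13*exp(3*t)/10 + 3*cos(t)/10 + 9*sin(t)/10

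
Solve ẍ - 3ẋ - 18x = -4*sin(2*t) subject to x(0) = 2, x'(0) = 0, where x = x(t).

x = -3*cos(2*t)/65 + 11*sin(2*t)/65 + 29*exp(6*t)/45 + 164*exp(-3*t)/117

Characteristic equation r² - 3r - 18 = 0 factors as (r + 3)(r - 6) = 0, so r = -3, 6.
Hence x_h = C1*exp(-3*t) + C2*exp(6*t).
Try x_p = A*cos(2*t) + B*sin(2*t). Substituting and equating the coefficients of cos(2t) and sin(2t) gives A = -3/65, B = 11/65, so x_p = -3*cos(2*t)/65 + 11*sin(2*t)/65.
General solution: x = -3*cos(2*t)/65 + 11*sin(2*t)/65 + C1*exp(-3*t) + C2*exp(6*t).
Apply the initial conditions: x(0) = -3/65 + C1 + C2 = 2 and x'(0) = 22/65 - 3*C1 + 6*C2 = 0. Solving gives C1 = 164/117, C2 = 29/45.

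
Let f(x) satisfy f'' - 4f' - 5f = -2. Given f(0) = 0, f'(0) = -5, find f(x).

f = 2/5 + exp(-x)/2 - 9*exp(5*x)/10

Characteristic equation r² - 4r - 5 = 0 factors as (r + 1)(r - 5) = 0, so r = -1, 5.
Hence f_h = C1*exp(-x) + C2*exp(5*x).
For the particular solution try f_p = A0. Substituting and matching coefficients of each power of x gives A0 = 2/5, so f_p = 2/5.
General solution: f = 2/5 + C1*exp(-x) + C2*exp(5*x).
Apply the initial conditions: f(0) = 2/5 + C1 + C2 = 0 and f'(0) = -C1 + 5*C2 = -5. Solving gives C1 = 1/2, C2 = -9/10.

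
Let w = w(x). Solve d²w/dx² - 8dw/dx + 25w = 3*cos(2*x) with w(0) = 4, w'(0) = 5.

Characteristic equation r² - 8r + 25 = 0 has discriminant (-8)² - 4·(25) = -36 < 0, so r = 4 ± 3i.
Hence w_h = C1*cos(3*x)*exp(4*x) + C2*exp(4*x)*sin(3*x).
Try w_p = A*cos(2*x) + B*sin(2*x). Substituting and equating the coefficients of cos(2x) and sin(2x) gives A = 63/697, B = -48/697, so w_p = -48*sin(2*x)/697 + 63*cos(2*x)/697.
General solution: w = -48*sin(2*x)/697 + 63*cos(2*x)/697 + C1*cos(3*x)*exp(4*x) + C2*exp(4*x)*sin(3*x).
Apply the initial conditions: w(0) = 63/697 + C1 = 4 and w'(0) = -96/697 + 3*C2 + 4*C1 = 5. Solving gives C1 = 2725/697, C2 = -7319/2091.

w = -48*sin(2*x)/697 + 63*cos(2*x)/697 - 7319*exp(4*x)*sin(3*x)/2091 + 2725*cos(3*x)*exp(4*x)/697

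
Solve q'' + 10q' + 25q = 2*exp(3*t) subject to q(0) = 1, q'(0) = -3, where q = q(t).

q = exp(3*t)/32 + 31*exp(-5*t)/32 + 7*t*exp(-5*t)/4

Characteristic equation r² + 10r + 25 = 0 has discriminant (10)² - 4·(25) = 0, so r = -5 is a repeated root.
Hence q_h = (C1 + C2*t)*exp(-5*t).
Try q_p = A*exp(3*t). Substituting into the equation and dividing by exp(3*t) gives A = 1/32, so q_p = exp(3*t)/32.
General solution: q = exp(3*t)/32 + C1*exp(-5*t) + C2*t*exp(-5*t).
Apply the initial conditions: q(0) = 1/32 + C1 = 1 and q'(0) = 3/32 + C2 - 5*C1 = -3. Solving gives C1 = 31/32, C2 = 7/4.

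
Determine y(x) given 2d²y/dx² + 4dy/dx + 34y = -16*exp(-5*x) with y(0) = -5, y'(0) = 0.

Divide through by 2: y'' + 2y' + 17y = -8*exp(-5*x).
Characteristic equation r² + 2r + 17 = 0 has discriminant (2)² - 4·(17) = -64 < 0, so r = -1 ± 4i.
Hence y_h = C1*cos(4*x)*exp(-x) + C2*exp(-x)*sin(4*x).
Try y_p = A*exp(-5*x). Substituting into the equation and dividing by exp(-5*x) gives A = -1/4, so y_p = -exp(-5*x)/4.
General solution: y = -exp(-5*x)/4 + C1*cos(4*x)*exp(-x) + C2*exp(-x)*sin(4*x).
Apply the initial conditions: y(0) = -1/4 + C1 = -5 and y'(0) = 5/4 - C1 + 4*C2 = 0. Solving gives C1 = -19/4, C2 = -3/2.

y = -exp(-5*x)/4 - 19*cos(4*x)*exp(-x)/4 - 3*exp(-x)*sin(4*x)/2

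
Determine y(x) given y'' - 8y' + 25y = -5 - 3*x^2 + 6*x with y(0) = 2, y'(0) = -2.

y = -2159/15625 - 3*x**2/25 + 102*x/625 - 55812*exp(4*x)*sin(3*x)/15625 + 33409*cos(3*x)*exp(4*x)/15625

Characteristic equation r² - 8r + 25 = 0 has discriminant (-8)² - 4·(25) = -36 < 0, so r = 4 ± 3i.
Hence y_h = C1*cos(3*x)*exp(4*x) + C2*exp(4*x)*sin(3*x).
For the particular solution try y_p = A0 + A1*x + A2*x^2. Substituting and matching coefficients of each power of x gives A0 = -48*2**(39/59)*3**(56/59)*5**(19/177)*7**(170/177)/12005, A1 = 102/625, A2 = -3/25, so y_p = -2159/15625 - 3*x^2/25 + 102*x/625.
General solution: y = -2159/15625 - 3*x^2/25 + 102*x/625 + C1*cos(3*x)*exp(4*x) + C2*exp(4*x)*sin(3*x).
Apply the initial conditions: y(0) = -2159/15625 + C1 = 2 and y'(0) = 102/625 + 3*C2 + 4*C1 = -2. Solving gives C1 = 33409/15625, C2 = -55812/15625.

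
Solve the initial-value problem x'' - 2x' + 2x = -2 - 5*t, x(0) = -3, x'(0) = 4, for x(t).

Characteristic equation r² - 2r + 2 = 0 has discriminant (-2)² - 4·(2) = -4 < 0, so r = 1 ± i.
Hence x_h = C1*cos(t)*exp(t) + C2*exp(t)*sin(t).
For the particular solution try x_p = A0 + A1*t. Substituting and matching coefficients of each power of t gives A0 = -7/2, A1 = -5/2, so x_p = -7/2 - 5*t/2.
General solution: x = -7/2 - 5*t/2 + C1*cos(t)*exp(t) + C2*exp(t)*sin(t).
Apply the initial conditions: x(0) = -7/2 + C1 = -3 and x'(0) = -5/2 + C1 + C2 = 4. Solving gives C1 = 1/2, C2 = 6.

x = -7/2 - 5*t/2 + cos(t)*exp(t)/2 + 6*exp(t)*sin(t)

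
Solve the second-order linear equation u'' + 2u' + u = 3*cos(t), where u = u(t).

u = 3*sin(t)/2 + C1*exp(-t) + C2*t*exp(-t)

Characteristic equation r² + 2r + 1 = 0 has discriminant (2)² - 4·(1) = 0, so r = -1 is a repeated root.
Hence u_h = (C1 + C2*t)*exp(-t).
Try u_p = A*cos(t) + B*sin(t). Substituting and equating the coefficients of cos(t) and sin(t) gives A = 0, B = 3/2, so u_p = 3*sin(t)/2.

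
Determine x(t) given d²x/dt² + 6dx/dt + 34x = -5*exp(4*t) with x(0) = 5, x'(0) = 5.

Characteristic equation r² + 6r + 34 = 0 has discriminant (6)² - 4·(34) = -100 < 0, so r = -3 ± 5i.
Hence x_h = C1*cos(5*t)*exp(-3*t) + C2*exp(-3*t)*sin(5*t).
Try x_p = A*exp(4*t). Substituting into the equation and dividing by exp(4*t) gives A = -5/74, so x_p = -5*exp(4*t)/74.
General solution: x = -5*exp(4*t)/74 + C1*cos(5*t)*exp(-3*t) + C2*exp(-3*t)*sin(5*t).
Apply the initial conditions: x(0) = -5/74 + C1 = 5 and x'(0) = -10/37 - 3*C1 + 5*C2 = 5. Solving gives C1 = 375/74, C2 = 303/74.

x = -5*exp(4*t)/74 + 303*exp(-3*t)*sin(5*t)/74 + 375*cos(5*t)*exp(-3*t)/74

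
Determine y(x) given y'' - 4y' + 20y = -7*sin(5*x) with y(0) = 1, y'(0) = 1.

Characteristic equation r² - 4r + 20 = 0 has discriminant (-4)² - 4·(20) = -64 < 0, so r = 2 ± 4i.
Hence y_h = C1*cos(4*x)*exp(2*x) + C2*exp(2*x)*sin(4*x).
Try y_p = A*cos(5*x) + B*sin(5*x). Substituting and equating the coefficients of cos(5x) and sin(5x) gives A = -28/85, B = 7/85, so y_p = -28*cos(5*x)/85 + 7*sin(5*x)/85.
General solution: y = -28*cos(5*x)/85 + 7*sin(5*x)/85 + C1*cos(4*x)*exp(2*x) + C2*exp(2*x)*sin(4*x).
Apply the initial conditions: y(0) = -28/85 + C1 = 1 and y'(0) = 7/17 + 2*C1 + 4*C2 = 1. Solving gives C1 = 113/85, C2 = -44/85.

y = -28*cos(5*x)/85 + 7*sin(5*x)/85 - 44*exp(2*x)*sin(4*x)/85 + 113*cos(4*x)*exp(2*x)/85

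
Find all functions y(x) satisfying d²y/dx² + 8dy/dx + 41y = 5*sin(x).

y = -5*cos(x)/208 + 25*sin(x)/208 + C1*cos(5*x)*exp(-4*x) + C2*exp(-4*x)*sin(5*x)

Characteristic equation r² + 8r + 41 = 0 has discriminant (8)² - 4·(41) = -100 < 0, so r = -4 ± 5i.
Hence y_h = C1*cos(5*x)*exp(-4*x) + C2*exp(-4*x)*sin(5*x).
Try y_p = A*cos(x) + B*sin(x). Substituting and equating the coefficients of cos(x) and sin(x) gives A = -5/208, B = 25/208, so y_p = -5*cos(x)/208 + 25*sin(x)/208.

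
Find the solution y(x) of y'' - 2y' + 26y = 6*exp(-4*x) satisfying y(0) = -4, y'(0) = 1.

y = 3*exp(-4*x)/25 - 103*cos(5*x)*exp(x)/25 + 28*exp(x)*sin(5*x)/25

Characteristic equation r² - 2r + 26 = 0 has discriminant (-2)² - 4·(26) = -100 < 0, so r = 1 ± 5i.
Hence y_h = C1*cos(5*x)*exp(x) + C2*exp(x)*sin(5*x).
Try y_p = A*exp(-4*x). Substituting into the equation and dividing by exp(-4*x) gives A = 3/25, so y_p = 3*exp(-4*x)/25.
General solution: y = 3*exp(-4*x)/25 + C1*cos(5*x)*exp(x) + C2*exp(x)*sin(5*x).
Apply the initial conditions: y(0) = 3/25 + C1 = -4 and y'(0) = -12/25 + C1 + 5*C2 = 1. Solving gives C1 = -103/25, C2 = 28/25.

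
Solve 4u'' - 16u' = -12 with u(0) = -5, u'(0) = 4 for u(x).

u = -93/16 + 3*x/4 + 13*exp(4*x)/16

Divide through by 4: u'' - 4u' = -3.
Characteristic equation r² - 4r = 0 factors as (r - 4)r = 0, so r = 4, 0.
Hence u_h = C1*exp(4*x) + C2.
Since 0 is a characteristic root (multiplicity 1), multiply the polynomial trial by x: try u_p = A0*x. Substituting and matching coefficients of each power of x gives A0 = 3/4, so u_p = 3*x/4.
General solution: u = C2 + 3*x/4 + C1*exp(4*x).
Apply the initial conditions: u(0) = C1 + C2 = -5 and u'(0) = 3/4 + 4*C1 = 4. Solving gives C1 = 13/16, C2 = -93/16.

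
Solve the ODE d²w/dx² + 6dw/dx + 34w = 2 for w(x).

Characteristic equation r² + 6r + 34 = 0 has discriminant (6)² - 4·(34) = -100 < 0, so r = -3 ± 5i.
Hence w_h = C1*cos(5*x)*exp(-3*x) + C2*exp(-3*x)*sin(5*x).
For the particular solution try w_p = A0. Substituting and matching coefficients of each power of x gives A0 = 1/17, so w_p = 1/17.

w = 1/17 + C1*cos(5*x)*exp(-3*x) + C2*exp(-3*x)*sin(5*x)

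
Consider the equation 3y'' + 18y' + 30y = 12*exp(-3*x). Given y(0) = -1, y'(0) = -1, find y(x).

y = 4*exp(-3*x) - 5*cos(x)*exp(-3*x) - 4*exp(-3*x)*sin(x)

Divide through by 3: y'' + 6y' + 10y = 4*exp(-3*x).
Characteristic equation r² + 6r + 10 = 0 has discriminant (6)² - 4·(10) = -4 < 0, so r = -3 ± i.
Hence y_h = C1*cos(x)*exp(-3*x) + C2*exp(-3*x)*sin(x).
Try y_p = A*exp(-3*x). Substituting into the equation and dividing by exp(-3*x) gives A = 4, so y_p = 4*exp(-3*x).
General solution: y = 4*exp(-3*x) + C1*cos(x)*exp(-3*x) + C2*exp(-3*x)*sin(x).
Apply the initial conditions: y(0) = 4 + C1 = -1 and y'(0) = -12 + C2 - 3*C1 = -1. Solving gives C1 = -5, C2 = -4.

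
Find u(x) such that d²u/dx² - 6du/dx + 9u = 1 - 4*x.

Characteristic equation r² - 6r + 9 = 0 has discriminant (-6)² - 4·(9) = 0, so r = 3 is a repeated root.
Hence u_h = (C1 + C2*x)*exp(3*x).
For the particular solution try u_p = A0 + A1*x. Substituting and matching coefficients of each power of x gives A0 = -5/27, A1 = -4/9, so u_p = -5/27 - 4*x/9.

u = -5/27 - 4*x/9 + C1*exp(3*x) + C2*x*exp(3*x)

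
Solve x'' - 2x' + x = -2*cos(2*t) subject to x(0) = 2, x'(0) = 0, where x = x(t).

x = 6*cos(2*t)/25 + 8*sin(2*t)/25 + 44*exp(t)/25 - 12*t*exp(t)/5

Characteristic equation r² - 2r + 1 = 0 has discriminant (-2)² - 4·(1) = 0, so r = 1 is a repeated root.
Hence x_h = (C1 + C2*t)*exp(t).
Try x_p = A*cos(2*t) + B*sin(2*t). Substituting and equating the coefficients of cos(2t) and sin(2t) gives A = 6/25, B = 8/25, so x_p = 6*cos(2*t)/25 + 8*sin(2*t)/25.
General solution: x = 6*cos(2*t)/25 + 8*sin(2*t)/25 + C1*exp(t) + C2*t*exp(t).
Apply the initial conditions: x(0) = 6/25 + C1 = 2 and x'(0) = 16/25 + C1 + C2 = 0. Solving gives C1 = 44/25, C2 = -12/5.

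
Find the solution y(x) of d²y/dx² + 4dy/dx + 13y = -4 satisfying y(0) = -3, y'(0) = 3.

Characteristic equation r² + 4r + 13 = 0 has discriminant (4)² - 4·(13) = -36 < 0, so r = -2 ± 3i.
Hence y_h = C1*cos(3*x)*exp(-2*x) + C2*exp(-2*x)*sin(3*x).
For the particular solution try y_p = A0. Substituting and matching coefficients of each power of x gives A0 = -4/13, so y_p = -4/13.
General solution: y = -4/13 + C1*cos(3*x)*exp(-2*x) + C2*exp(-2*x)*sin(3*x).
Apply the initial conditions: y(0) = -4/13 + C1 = -3 and y'(0) = -2*C1 + 3*C2 = 3. Solving gives C1 = -35/13, C2 = -31/39.

y = -4/13 - 35*cos(3*x)*exp(-2*x)/13 - 31*exp(-2*x)*sin(3*x)/39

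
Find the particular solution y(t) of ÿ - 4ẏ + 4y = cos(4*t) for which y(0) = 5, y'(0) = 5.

Characteristic equation r² - 4r + 4 = 0 has discriminant (-4)² - 4·(4) = 0, so r = 2 is a repeated root.
Hence y_h = (C1 + C2*t)*exp(2*t).
Try y_p = A*cos(4*t) + B*sin(4*t). Substituting and equating the coefficients of cos(4t) and sin(4t) gives A = -3/100, B = -1/25, so y_p = -3*cos(4*t)/100 - sin(4*t)/25.
General solution: y = -3*cos(4*t)/100 - sin(4*t)/25 + C1*exp(2*t) + C2*t*exp(2*t).
Apply the initial conditions: y(0) = -3/100 + C1 = 5 and y'(0) = -4/25 + C2 + 2*C1 = 5. Solving gives C1 = 503/100, C2 = -49/10.

y = -3*cos(4*t)/100 - sin(4*t)/25 + 503*exp(2*t)/100 - 49*t*exp(2*t)/10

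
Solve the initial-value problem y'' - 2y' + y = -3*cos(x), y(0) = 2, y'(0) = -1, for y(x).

Characteristic equation r² - 2r + 1 = 0 has discriminant (-2)² - 4·(1) = 0, so r = 1 is a repeated root.
Hence y_h = (C1 + C2*x)*exp(x).
Try y_p = A*cos(x) + B*sin(x). Substituting and equating the coefficients of cos(x) and sin(x) gives A = 0, B = 3/2, so y_p = 3*sin(x)/2.
General solution: y = 3*sin(x)/2 + C1*exp(x) + C2*x*exp(x).
Apply the initial conditions: y(0) = C1 = 2 and y'(0) = 3/2 + C1 + C2 = -1. Solving gives C1 = 2, C2 = -9/2.

y = 2*exp(x) + 3*sin(x)/2 - 9*x*exp(x)/2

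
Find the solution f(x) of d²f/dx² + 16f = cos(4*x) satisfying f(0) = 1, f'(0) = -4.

Characteristic equation r² + 16 = 0 has discriminant (0)² - 4·(16) = -64 < 0, so r = ± 4i.
Hence f_h = C1*cos(4*x) + C2*sin(4*x).
Since ±4i are characteristic roots, multiply the trial by x. Try f_p = x*(A*cos(4*x) + B*sin(4*x)). Substituting and equating the coefficients of cos(4x) and sin(4x) gives A = 0, B = 1/8, so f_p = x*sin(4*x)/8.
General solution: f = C1*cos(4*x) + C2*sin(4*x) + x*sin(4*x)/8.
Apply the initial conditions: f(0) = C1 = 1 and f'(0) = 4*C2 = -4. Solving gives C1 = 1, C2 = -1.

f = -sin(4*x) + x*sin(4*x)/8 + cos(4*x)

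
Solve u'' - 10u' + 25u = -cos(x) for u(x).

u = -6*cos(x)/169 + 5*sin(x)/338 + C1*exp(5*x) + C2*x*exp(5*x)

Characteristic equation r² - 10r + 25 = 0 has discriminant (-10)² - 4·(25) = 0, so r = 5 is a repeated root.
Hence u_h = (C1 + C2*x)*exp(5*x).
Try u_p = A*cos(x) + B*sin(x). Substituting and equating the coefficients of cos(x) and sin(x) gives A = -6/169, B = 5/338, so u_p = -6*cos(x)/169 + 5*sin(x)/338.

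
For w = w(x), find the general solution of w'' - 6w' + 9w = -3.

Characteristic equation r² - 6r + 9 = 0 has discriminant (-6)² - 4·(9) = 0, so r = 3 is a repeated root.
Hence w_h = (C1 + C2*x)*exp(3*x).
For the particular solution try w_p = A0. Substituting and matching coefficients of each power of x gives A0 = -1/3, so w_p = -1/3.

w = -1/3 + C1*exp(3*x) + C2*x*exp(3*x)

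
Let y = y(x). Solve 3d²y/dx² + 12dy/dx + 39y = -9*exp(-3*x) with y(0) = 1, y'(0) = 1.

Divide through by 3: y'' + 4y' + 13y = -3*exp(-3*x).
Characteristic equation r² + 4r + 13 = 0 has discriminant (4)² - 4·(13) = -36 < 0, so r = -2 ± 3i.
Hence y_h = C1*cos(3*x)*exp(-2*x) + C2*exp(-2*x)*sin(3*x).
Try y_p = A*exp(-3*x). Substituting into the equation and dividing by exp(-3*x) gives A = -3/10, so y_p = -3*exp(-3*x)/10.
General solution: y = -3*exp(-3*x)/10 + C1*cos(3*x)*exp(-2*x) + C2*exp(-2*x)*sin(3*x).
Apply the initial conditions: y(0) = -3/10 + C1 = 1 and y'(0) = 9/10 - 2*C1 + 3*C2 = 1. Solving gives C1 = 13/10, C2 = 9/10.

y = -3*exp(-3*x)/10 + 9*exp(-2*x)*sin(3*x)/10 + 13*cos(3*x)*exp(-2*x)/10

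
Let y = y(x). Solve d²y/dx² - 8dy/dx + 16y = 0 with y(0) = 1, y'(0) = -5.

Characteristic equation r² - 8r + 16 = 0 has discriminant (-8)² - 4·(16) = 0, so r = 4 is a repeated root.
Hence y_h = (C1 + C2*x)*exp(4*x).
Apply the initial conditions: y(0) = C1 = 1 and y'(0) = C2 + 4*C1 = -5. Solving gives C1 = 1, C2 = -9.

y = -9*x*exp(4*x) + exp(4*x)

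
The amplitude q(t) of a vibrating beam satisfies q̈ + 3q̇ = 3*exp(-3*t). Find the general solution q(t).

Characteristic equation r² + 3r = 0 factors as (r + 3)r = 0, so r = -3, 0.
Hence q_h = C1*exp(-3*t) + C2.
Since exp(-3*t) solves the homogeneous equation (r = -3 is a root of multiplicity 1), multiply the trial by t. Try q_p = A*t*exp(-3*t). Substituting into the equation and dividing by exp(-3*t) gives A = -1, so q_p = -t*exp(-3*t).

q = C2 + C1*exp(-3*t) - t*exp(-3*t)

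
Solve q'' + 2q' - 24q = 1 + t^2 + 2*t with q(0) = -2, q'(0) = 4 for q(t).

Characteristic equation r² + 2r - 24 = 0 factors as (r + 6)(r - 4) = 0, so r = -6, 4.
Hence q_h = C1*exp(-6*t) + C2*exp(4*t).
For the particular solution try q_p = A0 + A1*t + A2*t^2. Substituting and matching coefficients of each power of t gives A0 = -91/1728, A1 = -13/144, A2 = -1/24, so q_p = -91/1728 - 13*t/144 - t^2/24.
General solution: q = -91/1728 - 13*t/144 - t^2/24 + C1*exp(-6*t) + C2*exp(4*t).
Apply the initial conditions: q(0) = -91/1728 + C1 + C2 = -2 and q'(0) = -13/144 - 6*C1 + 4*C2 = 4. Solving gives C1 = -1283/1080, C2 = -243/320.

q = -91/1728 - 1283*exp(-6*t)/1080 - 243*exp(4*t)/320 - 13*t/144 - t**2/24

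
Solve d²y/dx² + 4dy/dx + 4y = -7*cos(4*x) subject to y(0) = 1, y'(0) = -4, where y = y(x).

Characteristic equation r² + 4r + 4 = 0 has discriminant (4)² - 4·(4) = 0, so r = -2 is a repeated root.
Hence y_h = (C1 + C2*x)*exp(-2*x).
Try y_p = A*cos(4*x) + B*sin(4*x). Substituting and equating the coefficients of cos(4x) and sin(4x) gives A = 21/100, B = -7/25, so y_p = -7*sin(4*x)/25 + 21*cos(4*x)/100.
General solution: y = -7*sin(4*x)/25 + 21*cos(4*x)/100 + C1*exp(-2*x) + C2*x*exp(-2*x).
Apply the initial conditions: y(0) = 21/100 + C1 = 1 and y'(0) = -28/25 + C2 - 2*C1 = -4. Solving gives C1 = 79/100, C2 = -13/10.

y = -7*sin(4*x)/25 + 21*cos(4*x)/100 + 79*exp(-2*x)/100 - 13*x*exp(-2*x)/10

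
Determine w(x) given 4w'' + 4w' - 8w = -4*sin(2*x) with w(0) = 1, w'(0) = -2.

Divide through by 4: w'' + w' - 2w = -sin(2*x).
Characteristic equation r² + r - 2 = 0 factors as (r + 2)(r - 1) = 0, so r = -2, 1.
Hence w_h = C1*exp(-2*x) + C2*exp(x).
Try w_p = A*cos(2*x) + B*sin(2*x). Substituting and equating the coefficients of cos(2x) and sin(2x) gives A = 1/20, B = 3/20, so w_p = cos(2*x)/20 + 3*sin(2*x)/20.
General solution: w = cos(2*x)/20 + 3*sin(2*x)/20 + C1*exp(-2*x) + C2*exp(x).
Apply the initial conditions: w(0) = 1/20 + C1 + C2 = 1 and w'(0) = 3/10 + C2 - 2*C1 = -2. Solving gives C1 = 13/12, C2 = -2/15.

w = -2*exp(x)/15 + cos(2*x)/20 + 3*sin(2*x)/20 + 13*exp(-2*x)/12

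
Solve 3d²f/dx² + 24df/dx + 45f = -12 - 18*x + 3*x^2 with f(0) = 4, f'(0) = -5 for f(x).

f = -82/3375 - 943*exp(-5*x)/250 - 106*x/225 + x**2/15 + 421*exp(-3*x)/54

Divide through by 3: f'' + 8f' + 15f = -4 + x^2 - 6*x.
Characteristic equation r² + 8r + 15 = 0 factors as (r + 3)(r + 5) = 0, so r = -3, -5.
Hence f_h = C1*exp(-3*x) + C2*exp(-5*x).
For the particular solution try f_p = A0 + A1*x + A2*x^2. Substituting and matching coefficients of each power of x gives A0 = -82/3375, A1 = -106/225, A2 = 1/15, so f_p = -82/3375 - 106*x/225 + x^2/15.
General solution: f = -82/3375 - 106*x/225 + x^2/15 + C1*exp(-3*x) + C2*exp(-5*x).
Apply the initial conditions: f(0) = -82/3375 + C1 + C2 = 4 and f'(0) = -106/225 - 5*C2 - 3*C1 = -5. Solving gives C1 = 421/54, C2 = -943/250.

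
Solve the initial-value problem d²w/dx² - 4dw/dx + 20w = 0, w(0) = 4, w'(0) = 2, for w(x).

Characteristic equation r² - 4r + 20 = 0 has discriminant (-4)² - 4·(20) = -64 < 0, so r = 2 ± 4i.
Hence w_h = C1*cos(4*x)*exp(2*x) + C2*exp(2*x)*sin(4*x).
Apply the initial conditions: w(0) = C1 = 4 and w'(0) = 2*C1 + 4*C2 = 2. Solving gives C1 = 4, C2 = -3/2.

w = 4*cos(4*x)*exp(2*x) - 3*exp(2*x)*sin(4*x)/2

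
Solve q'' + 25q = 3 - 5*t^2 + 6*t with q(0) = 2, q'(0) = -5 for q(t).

Characteristic equation r² + 25 = 0 has discriminant (0)² - 4·(25) = -100 < 0, so r = ± 5i.
Hence q_h = C1*cos(5*t) + C2*sin(5*t).
For the particular solution try q_p = A0 + A1*t + A2*t^2. Substituting and matching coefficients of each power of t gives A0 = 17/125, A1 = 6/25, A2 = -1/5, so q_p = 17/125 - t^2/5 + 6*t/25.
General solution: q = 17/125 - t^2/5 + 6*t/25 + C1*cos(5*t) + C2*sin(5*t).
Apply the initial conditions: q(0) = 17/125 + C1 = 2 and q'(0) = 6/25 + 5*C2 = -5. Solving gives C1 = 233/125, C2 = -131/125.

q = 17/125 - 131*sin(5*t)/125 - t**2/5 + 6*t/25 + 233*cos(5*t)/125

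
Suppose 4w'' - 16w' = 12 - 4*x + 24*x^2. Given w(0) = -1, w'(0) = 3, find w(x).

Divide through by 4: w'' - 4w' = 3 - x + 6*x^2.
Characteristic equation r² - 4r = 0 factors as (r - 4)r = 0, so r = 4, 0.
Hence w_h = C1*exp(4*x) + C2.
Since 0 is a characteristic root (multiplicity 1), multiply the polynomial trial by x: try w_p = x*(A0 + A1*x + A2*x^2). Substituting and matching coefficients of each power of x gives A0 = -7/8, A1 = -1/4, A2 = -1/2, so w_p = -7*x/8 - x^3/2 - x^2/4.
General solution: w = C2 - 7*x/8 - x^3/2 - x^2/4 + C1*exp(4*x).
Apply the initial conditions: w(0) = C1 + C2 = -1 and w'(0) = -7/8 + 4*C1 = 3. Solving gives C1 = 31/32, C2 = -63/32.

w = -63/32 - 7*x/8 - x**3/2 - x**2/4 + 31*exp(4*x)/32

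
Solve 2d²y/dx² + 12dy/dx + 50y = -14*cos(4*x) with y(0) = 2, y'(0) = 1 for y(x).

Divide through by 2: y'' + 6y' + 25y = -7*cos(4*x).
Characteristic equation r² + 6r + 25 = 0 has discriminant (6)² - 4·(25) = -64 < 0, so r = -3 ± 4i.
Hence y_h = C1*cos(4*x)*exp(-3*x) + C2*exp(-3*x)*sin(4*x).
Try y_p = A*cos(4*x) + B*sin(4*x). Substituting and equating the coefficients of cos(4x) and sin(4x) gives A = -7/73, B = -56/219, so y_p = -56*sin(4*x)/219 - 7*cos(4*x)/73.
General solution: y = -56*sin(4*x)/219 - 7*cos(4*x)/73 + C1*cos(4*x)*exp(-3*x) + C2*exp(-3*x)*sin(4*x).
Apply the initial conditions: y(0) = -7/73 + C1 = 2 and y'(0) = -224/219 - 3*C1 + 4*C2 = 1. Solving gives C1 = 153/73, C2 = 455/219.

y = -56*sin(4*x)/219 - 7*cos(4*x)/73 + 153*cos(4*x)*exp(-3*x)/73 + 455*exp(-3*x)*sin(4*x)/219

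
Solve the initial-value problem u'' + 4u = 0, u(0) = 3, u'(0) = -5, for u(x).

u = 3*cos(2*x) - 5*sin(2*x)/2

Characteristic equation r² + 4 = 0 has discriminant (0)² - 4·(4) = -16 < 0, so r = ± 2i.
Hence u_h = C1*cos(2*x) + C2*sin(2*x).
Apply the initial conditions: u(0) = C1 = 3 and u'(0) = 2*C2 = -5. Solving gives C1 = 3, C2 = -5/2.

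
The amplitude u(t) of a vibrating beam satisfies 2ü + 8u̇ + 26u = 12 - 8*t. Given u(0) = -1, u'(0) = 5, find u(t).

u = 94/169 - 4*t/13 - 263*cos(3*t)*exp(-2*t)/169 + 371*exp(-2*t)*sin(3*t)/507

Divide through by 2: u'' + 4u' + 13u = 6 - 4*t.
Characteristic equation r² + 4r + 13 = 0 has discriminant (4)² - 4·(13) = -36 < 0, so r = -2 ± 3i.
Hence u_h = C1*cos(3*t)*exp(-2*t) + C2*exp(-2*t)*sin(3*t).
For the particular solution try u_p = A0 + A1*t. Substituting and matching coefficients of each power of t gives A0 = 94/169, A1 = -4/13, so u_p = 94/169 - 4*t/13.
General solution: u = 94/169 - 4*t/13 + C1*cos(3*t)*exp(-2*t) + C2*exp(-2*t)*sin(3*t).
Apply the initial conditions: u(0) = 94/169 + C1 = -1 and u'(0) = -4/13 - 2*C1 + 3*C2 = 5. Solving gives C1 = -263/169, C2 = 371/507.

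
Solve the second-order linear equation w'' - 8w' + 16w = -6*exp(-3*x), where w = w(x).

Characteristic equation r² - 8r + 16 = 0 has discriminant (-8)² - 4·(16) = 0, so r = 4 is a repeated root.
Hence w_h = (C1 + C2*x)*exp(4*x).
Try w_p = A*exp(-3*x). Substituting into the equation and dividing by exp(-3*x) gives A = -6/49, so w_p = -6*exp(-3*x)/49.

w = -6*exp(-3*x)/49 + C1*exp(4*x) + C2*x*exp(4*x)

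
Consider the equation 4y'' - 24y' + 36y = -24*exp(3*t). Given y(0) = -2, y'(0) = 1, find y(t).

Divide through by 4: y'' - 6y' + 9y = -6*exp(3*t).
Characteristic equation r² - 6r + 9 = 0 has discriminant (-6)² - 4·(9) = 0, so r = 3 is a repeated root.
Hence y_h = (C1 + C2*t)*exp(3*t).
Since exp(3*t) solves the homogeneous equation (r = 3 is a root of multiplicity 2), multiply the trial by t^2. Try y_p = A*t^2*exp(3*t). Substituting into the equation and dividing by exp(3*t) gives A = -3, so y_p = -3*t^2*exp(3*t).
General solution: y = C1*exp(3*t) - 3*t^2*exp(3*t) + C2*t*exp(3*t).
Apply the initial conditions: y(0) = C1 = -2 and y'(0) = C2 + 3*C1 = 1. Solving gives C1 = -2, C2 = 7.

y = -2*exp(3*t) - 3*t**2*exp(3*t) + 7*t*exp(3*t)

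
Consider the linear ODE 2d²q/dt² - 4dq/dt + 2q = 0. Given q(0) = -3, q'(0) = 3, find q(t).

Divide through by 2: q'' - 2q' + q = 0.
Characteristic equation r² - 2r + 1 = 0 has discriminant (-2)² - 4·(1) = 0, so r = 1 is a repeated root.
Hence q_h = (C1 + C2*t)*exp(t).
Apply the initial conditions: q(0) = C1 = -3 and q'(0) = C1 + C2 = 3. Solving gives C1 = -3, C2 = 6.

q = -3*exp(t) + 6*t*exp(t)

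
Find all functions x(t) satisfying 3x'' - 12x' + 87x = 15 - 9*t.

x = 133/841 - 3*t/29 + C1*cos(5*t)*exp(2*t) + C2*exp(2*t)*sin(5*t)

Divide through by 3: x'' - 4x' + 29x = 5 - 3*t.
Characteristic equation r² - 4r + 29 = 0 has discriminant (-4)² - 4·(29) = -100 < 0, so r = 2 ± 5i.
Hence x_h = C1*cos(5*t)*exp(2*t) + C2*exp(2*t)*sin(5*t).
For the particular solution try x_p = A0 + A1*t. Substituting and matching coefficients of each power of t gives A0 = 133/841, A1 = -3/29, so x_p = 133/841 - 3*t/29.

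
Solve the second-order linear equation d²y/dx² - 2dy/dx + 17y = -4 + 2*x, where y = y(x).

y = -64/289 + 2*x/17 + C1*cos(4*x)*exp(x) + C2*exp(x)*sin(4*x)

Characteristic equation r² - 2r + 17 = 0 has discriminant (-2)² - 4·(17) = -64 < 0, so r = 1 ± 4i.
Hence y_h = C1*cos(4*x)*exp(x) + C2*exp(x)*sin(4*x).
For the particular solution try y_p = A0 + A1*x. Substituting and matching coefficients of each power of x gives A0 = -64/289, A1 = 2/17, so y_p = -64/289 + 2*x/17.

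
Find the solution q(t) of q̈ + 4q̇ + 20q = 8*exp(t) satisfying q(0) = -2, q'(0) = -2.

Characteristic equation r² + 4r + 20 = 0 has discriminant (4)² - 4·(20) = -64 < 0, so r = -2 ± 4i.
Hence q_h = C1*cos(4*t)*exp(-2*t) + C2*exp(-2*t)*sin(4*t).
Try q_p = A*exp(t). Substituting into the equation and dividing by exp(t) gives A = 8/25, so q_p = 8*exp(t)/25.
General solution: q = 8*exp(t)/25 + C1*cos(4*t)*exp(-2*t) + C2*exp(-2*t)*sin(4*t).
Apply the initial conditions: q(0) = 8/25 + C1 = -2 and q'(0) = 8/25 - 2*C1 + 4*C2 = -2. Solving gives C1 = -58/25, C2 = -87/50.

q = 8*exp(t)/25 - 87*exp(-2*t)*sin(4*t)/50 - 58*cos(4*t)*exp(-2*t)/25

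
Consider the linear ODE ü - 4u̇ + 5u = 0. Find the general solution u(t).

u = C1*cos(t)*exp(2*t) + C2*exp(2*t)*sin(t)

Characteristic equation r² - 4r + 5 = 0 has discriminant (-4)² - 4·(5) = -4 < 0, so r = 2 ± i.
Hence u_h = C1*cos(t)*exp(2*t) + C2*exp(2*t)*sin(t).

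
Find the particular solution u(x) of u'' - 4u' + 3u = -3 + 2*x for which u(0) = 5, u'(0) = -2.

Characteristic equation r² - 4r + 3 = 0 factors as (r - 1)(r - 3) = 0, so r = 1, 3.
Hence u_h = C1*exp(x) + C2*exp(3*x).
For the particular solution try u_p = A0 + A1*x. Substituting and matching coefficients of each power of x gives A0 = -1/9, A1 = 2/3, so u_p = -1/9 + 2*x/3.
General solution: u = -1/9 + 2*x/3 + C1*exp(x) + C2*exp(3*x).
Apply the initial conditions: u(0) = -1/9 + C1 + C2 = 5 and u'(0) = 2/3 + C1 + 3*C2 = -2. Solving gives C1 = 9, C2 = -35/9.

u = -1/9 + 9*exp(x) - 35*exp(3*x)/9 + 2*x/3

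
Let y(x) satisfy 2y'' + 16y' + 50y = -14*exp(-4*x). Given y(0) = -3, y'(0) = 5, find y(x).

y = -7*exp(-4*x)/9 - 20*cos(3*x)*exp(-4*x)/9 - 7*exp(-4*x)*sin(3*x)/3

Divide through by 2: y'' + 8y' + 25y = -7*exp(-4*x).
Characteristic equation r² + 8r + 25 = 0 has discriminant (8)² - 4·(25) = -36 < 0, so r = -4 ± 3i.
Hence y_h = C1*cos(3*x)*exp(-4*x) + C2*exp(-4*x)*sin(3*x).
Try y_p = A*exp(-4*x). Substituting into the equation and dividing by exp(-4*x) gives A = -7/9, so y_p = -7*exp(-4*x)/9.
General solution: y = -7*exp(-4*x)/9 + C1*cos(3*x)*exp(-4*x) + C2*exp(-4*x)*sin(3*x).
Apply the initial conditions: y(0) = -7/9 + C1 = -3 and y'(0) = 28/9 - 4*C1 + 3*C2 = 5. Solving gives C1 = -20/9, C2 = -7/3.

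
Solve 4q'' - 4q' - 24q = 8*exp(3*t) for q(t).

q = C1*exp(-2*t) + C2*exp(3*t) + 2*t*exp(3*t)/5

Divide through by 4: q'' - q' - 6q = 2*exp(3*t).
Characteristic equation r² - r - 6 = 0 factors as (r + 2)(r - 3) = 0, so r = -2, 3.
Hence q_h = C1*exp(-2*t) + C2*exp(3*t).
Since exp(3*t) solves the homogeneous equation (r = 3 is a root of multiplicity 1), multiply the trial by t. Try q_p = A*t*exp(3*t). Substituting into the equation and dividing by exp(3*t) gives A = 2/5, so q_p = 2*t*exp(3*t)/5.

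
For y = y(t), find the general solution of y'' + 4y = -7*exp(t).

y = -7*exp(t)/5 + C1*cos(2*t) + C2*sin(2*t)

Characteristic equation r² + 4 = 0 has discriminant (0)² - 4·(4) = -16 < 0, so r = ± 2i.
Hence y_h = C1*cos(2*t) + C2*sin(2*t).
Try y_p = A*exp(t). Substituting into the equation and dividing by exp(t) gives A = -7/5, so y_p = -7*exp(t)/5.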